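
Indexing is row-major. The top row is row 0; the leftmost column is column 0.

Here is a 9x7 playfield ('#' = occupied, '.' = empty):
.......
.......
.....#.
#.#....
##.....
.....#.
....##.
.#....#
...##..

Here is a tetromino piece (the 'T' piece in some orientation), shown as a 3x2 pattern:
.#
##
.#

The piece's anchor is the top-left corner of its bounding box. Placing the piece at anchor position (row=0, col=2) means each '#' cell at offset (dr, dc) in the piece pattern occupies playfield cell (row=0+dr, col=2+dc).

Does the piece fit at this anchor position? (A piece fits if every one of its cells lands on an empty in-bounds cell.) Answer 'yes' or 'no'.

Answer: yes

Derivation:
Check each piece cell at anchor (0, 2):
  offset (0,1) -> (0,3): empty -> OK
  offset (1,0) -> (1,2): empty -> OK
  offset (1,1) -> (1,3): empty -> OK
  offset (2,1) -> (2,3): empty -> OK
All cells valid: yes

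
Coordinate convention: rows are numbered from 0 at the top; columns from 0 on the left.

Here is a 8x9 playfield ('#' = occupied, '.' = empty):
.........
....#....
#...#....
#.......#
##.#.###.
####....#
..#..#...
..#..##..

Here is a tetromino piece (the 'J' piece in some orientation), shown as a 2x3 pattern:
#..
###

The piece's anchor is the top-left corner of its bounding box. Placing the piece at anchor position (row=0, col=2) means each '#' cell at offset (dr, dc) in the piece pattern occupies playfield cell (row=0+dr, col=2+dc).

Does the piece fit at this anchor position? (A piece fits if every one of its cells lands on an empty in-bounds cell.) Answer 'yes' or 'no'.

Answer: no

Derivation:
Check each piece cell at anchor (0, 2):
  offset (0,0) -> (0,2): empty -> OK
  offset (1,0) -> (1,2): empty -> OK
  offset (1,1) -> (1,3): empty -> OK
  offset (1,2) -> (1,4): occupied ('#') -> FAIL
All cells valid: no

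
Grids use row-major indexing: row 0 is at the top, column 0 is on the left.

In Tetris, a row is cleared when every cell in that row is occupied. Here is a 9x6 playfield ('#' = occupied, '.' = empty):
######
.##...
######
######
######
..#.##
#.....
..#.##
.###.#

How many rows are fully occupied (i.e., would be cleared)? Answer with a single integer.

Answer: 4

Derivation:
Check each row:
  row 0: 0 empty cells -> FULL (clear)
  row 1: 4 empty cells -> not full
  row 2: 0 empty cells -> FULL (clear)
  row 3: 0 empty cells -> FULL (clear)
  row 4: 0 empty cells -> FULL (clear)
  row 5: 3 empty cells -> not full
  row 6: 5 empty cells -> not full
  row 7: 3 empty cells -> not full
  row 8: 2 empty cells -> not full
Total rows cleared: 4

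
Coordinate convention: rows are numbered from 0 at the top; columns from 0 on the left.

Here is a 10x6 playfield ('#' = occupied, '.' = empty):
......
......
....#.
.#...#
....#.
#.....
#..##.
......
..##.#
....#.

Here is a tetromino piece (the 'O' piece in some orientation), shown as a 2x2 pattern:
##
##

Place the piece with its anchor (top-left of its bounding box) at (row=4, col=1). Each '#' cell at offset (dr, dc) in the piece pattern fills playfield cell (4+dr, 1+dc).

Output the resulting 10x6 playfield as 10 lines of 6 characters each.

Fill (4+0,1+0) = (4,1)
Fill (4+0,1+1) = (4,2)
Fill (4+1,1+0) = (5,1)
Fill (4+1,1+1) = (5,2)

Answer: ......
......
....#.
.#...#
.##.#.
###...
#..##.
......
..##.#
....#.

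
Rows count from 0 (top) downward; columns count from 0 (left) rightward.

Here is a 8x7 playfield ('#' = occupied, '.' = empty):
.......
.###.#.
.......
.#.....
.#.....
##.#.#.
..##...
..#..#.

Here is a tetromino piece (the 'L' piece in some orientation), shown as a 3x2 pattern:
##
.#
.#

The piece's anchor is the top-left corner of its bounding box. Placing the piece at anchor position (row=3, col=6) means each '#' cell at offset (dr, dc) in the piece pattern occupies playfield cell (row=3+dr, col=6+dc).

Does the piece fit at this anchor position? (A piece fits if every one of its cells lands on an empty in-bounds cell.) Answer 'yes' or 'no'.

Answer: no

Derivation:
Check each piece cell at anchor (3, 6):
  offset (0,0) -> (3,6): empty -> OK
  offset (0,1) -> (3,7): out of bounds -> FAIL
  offset (1,1) -> (4,7): out of bounds -> FAIL
  offset (2,1) -> (5,7): out of bounds -> FAIL
All cells valid: no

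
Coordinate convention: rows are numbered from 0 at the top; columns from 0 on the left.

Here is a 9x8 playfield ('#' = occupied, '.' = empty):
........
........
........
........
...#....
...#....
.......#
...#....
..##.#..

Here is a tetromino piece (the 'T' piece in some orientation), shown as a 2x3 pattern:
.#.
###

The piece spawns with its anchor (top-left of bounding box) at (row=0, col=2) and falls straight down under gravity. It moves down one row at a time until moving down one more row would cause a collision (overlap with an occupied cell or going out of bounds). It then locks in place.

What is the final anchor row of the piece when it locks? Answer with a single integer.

Spawn at (row=0, col=2). Try each row:
  row 0: fits
  row 1: fits
  row 2: fits
  row 3: blocked -> lock at row 2

Answer: 2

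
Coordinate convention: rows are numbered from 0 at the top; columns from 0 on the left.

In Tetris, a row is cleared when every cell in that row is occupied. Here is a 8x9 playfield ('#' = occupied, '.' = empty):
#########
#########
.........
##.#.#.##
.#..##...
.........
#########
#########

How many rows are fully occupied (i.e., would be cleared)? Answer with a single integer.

Answer: 4

Derivation:
Check each row:
  row 0: 0 empty cells -> FULL (clear)
  row 1: 0 empty cells -> FULL (clear)
  row 2: 9 empty cells -> not full
  row 3: 3 empty cells -> not full
  row 4: 6 empty cells -> not full
  row 5: 9 empty cells -> not full
  row 6: 0 empty cells -> FULL (clear)
  row 7: 0 empty cells -> FULL (clear)
Total rows cleared: 4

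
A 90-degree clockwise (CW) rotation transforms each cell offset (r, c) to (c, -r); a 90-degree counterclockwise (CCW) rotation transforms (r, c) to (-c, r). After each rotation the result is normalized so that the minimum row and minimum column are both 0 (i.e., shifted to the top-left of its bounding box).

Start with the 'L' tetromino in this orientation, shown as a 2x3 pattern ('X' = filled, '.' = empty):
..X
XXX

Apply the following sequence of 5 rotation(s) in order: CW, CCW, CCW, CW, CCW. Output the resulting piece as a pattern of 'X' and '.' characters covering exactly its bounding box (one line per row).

Answer: XX
.X
.X

Derivation:
Start:
..X
XXX
After rotation 1 (CW):
X.
X.
XX
After rotation 2 (CCW):
..X
XXX
After rotation 3 (CCW):
XX
.X
.X
After rotation 4 (CW):
..X
XXX
After rotation 5 (CCW):
XX
.X
.X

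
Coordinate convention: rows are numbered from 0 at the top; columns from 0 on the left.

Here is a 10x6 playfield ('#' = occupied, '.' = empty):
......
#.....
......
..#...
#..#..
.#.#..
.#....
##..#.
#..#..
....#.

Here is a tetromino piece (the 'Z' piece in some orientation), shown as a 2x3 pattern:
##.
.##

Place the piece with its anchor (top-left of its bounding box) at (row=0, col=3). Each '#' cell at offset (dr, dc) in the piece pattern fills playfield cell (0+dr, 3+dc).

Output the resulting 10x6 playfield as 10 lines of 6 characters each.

Fill (0+0,3+0) = (0,3)
Fill (0+0,3+1) = (0,4)
Fill (0+1,3+1) = (1,4)
Fill (0+1,3+2) = (1,5)

Answer: ...##.
#...##
......
..#...
#..#..
.#.#..
.#....
##..#.
#..#..
....#.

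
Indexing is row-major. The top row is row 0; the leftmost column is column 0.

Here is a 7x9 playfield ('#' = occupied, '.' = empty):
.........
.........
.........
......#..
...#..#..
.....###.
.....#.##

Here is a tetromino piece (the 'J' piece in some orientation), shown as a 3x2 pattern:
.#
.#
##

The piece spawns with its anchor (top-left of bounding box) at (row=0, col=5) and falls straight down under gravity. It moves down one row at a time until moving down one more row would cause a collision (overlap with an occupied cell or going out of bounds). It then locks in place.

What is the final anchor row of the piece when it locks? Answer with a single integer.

Answer: 0

Derivation:
Spawn at (row=0, col=5). Try each row:
  row 0: fits
  row 1: blocked -> lock at row 0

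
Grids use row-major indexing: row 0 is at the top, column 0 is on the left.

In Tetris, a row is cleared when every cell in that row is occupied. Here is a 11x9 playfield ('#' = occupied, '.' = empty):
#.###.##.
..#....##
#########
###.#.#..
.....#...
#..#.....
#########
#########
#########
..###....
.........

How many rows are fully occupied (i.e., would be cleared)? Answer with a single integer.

Answer: 4

Derivation:
Check each row:
  row 0: 3 empty cells -> not full
  row 1: 6 empty cells -> not full
  row 2: 0 empty cells -> FULL (clear)
  row 3: 4 empty cells -> not full
  row 4: 8 empty cells -> not full
  row 5: 7 empty cells -> not full
  row 6: 0 empty cells -> FULL (clear)
  row 7: 0 empty cells -> FULL (clear)
  row 8: 0 empty cells -> FULL (clear)
  row 9: 6 empty cells -> not full
  row 10: 9 empty cells -> not full
Total rows cleared: 4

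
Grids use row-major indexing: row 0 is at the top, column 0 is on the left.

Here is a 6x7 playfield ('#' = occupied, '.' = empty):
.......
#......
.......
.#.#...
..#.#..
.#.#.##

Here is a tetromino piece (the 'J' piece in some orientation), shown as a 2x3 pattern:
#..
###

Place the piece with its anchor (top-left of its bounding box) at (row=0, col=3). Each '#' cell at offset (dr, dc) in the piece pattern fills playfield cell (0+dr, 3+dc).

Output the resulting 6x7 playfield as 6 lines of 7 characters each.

Fill (0+0,3+0) = (0,3)
Fill (0+1,3+0) = (1,3)
Fill (0+1,3+1) = (1,4)
Fill (0+1,3+2) = (1,5)

Answer: ...#...
#..###.
.......
.#.#...
..#.#..
.#.#.##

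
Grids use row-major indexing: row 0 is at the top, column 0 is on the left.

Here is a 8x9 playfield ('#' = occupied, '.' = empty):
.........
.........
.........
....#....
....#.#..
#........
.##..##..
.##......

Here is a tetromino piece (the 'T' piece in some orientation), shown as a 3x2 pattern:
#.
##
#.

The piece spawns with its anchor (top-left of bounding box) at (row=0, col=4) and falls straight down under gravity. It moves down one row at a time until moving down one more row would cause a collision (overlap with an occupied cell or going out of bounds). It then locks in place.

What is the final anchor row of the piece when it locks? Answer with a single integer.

Spawn at (row=0, col=4). Try each row:
  row 0: fits
  row 1: blocked -> lock at row 0

Answer: 0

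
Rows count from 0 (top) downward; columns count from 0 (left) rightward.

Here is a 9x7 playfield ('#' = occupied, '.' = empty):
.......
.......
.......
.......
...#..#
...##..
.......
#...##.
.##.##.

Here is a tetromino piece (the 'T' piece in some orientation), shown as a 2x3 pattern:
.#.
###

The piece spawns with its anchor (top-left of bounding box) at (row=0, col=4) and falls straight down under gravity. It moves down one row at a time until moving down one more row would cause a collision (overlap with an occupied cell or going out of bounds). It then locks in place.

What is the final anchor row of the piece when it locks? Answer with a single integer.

Answer: 2

Derivation:
Spawn at (row=0, col=4). Try each row:
  row 0: fits
  row 1: fits
  row 2: fits
  row 3: blocked -> lock at row 2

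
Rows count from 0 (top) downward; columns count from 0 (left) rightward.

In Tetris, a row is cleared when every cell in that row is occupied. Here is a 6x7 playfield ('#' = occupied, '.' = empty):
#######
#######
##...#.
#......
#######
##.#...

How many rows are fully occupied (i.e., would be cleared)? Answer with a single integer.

Check each row:
  row 0: 0 empty cells -> FULL (clear)
  row 1: 0 empty cells -> FULL (clear)
  row 2: 4 empty cells -> not full
  row 3: 6 empty cells -> not full
  row 4: 0 empty cells -> FULL (clear)
  row 5: 4 empty cells -> not full
Total rows cleared: 3

Answer: 3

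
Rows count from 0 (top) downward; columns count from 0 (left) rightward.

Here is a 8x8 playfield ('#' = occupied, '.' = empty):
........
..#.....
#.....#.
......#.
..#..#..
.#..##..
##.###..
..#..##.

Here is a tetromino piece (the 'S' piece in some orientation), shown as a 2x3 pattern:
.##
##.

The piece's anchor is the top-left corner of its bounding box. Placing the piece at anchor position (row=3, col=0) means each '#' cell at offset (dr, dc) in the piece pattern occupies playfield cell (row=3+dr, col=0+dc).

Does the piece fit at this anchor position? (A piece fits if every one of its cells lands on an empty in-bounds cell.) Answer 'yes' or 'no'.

Check each piece cell at anchor (3, 0):
  offset (0,1) -> (3,1): empty -> OK
  offset (0,2) -> (3,2): empty -> OK
  offset (1,0) -> (4,0): empty -> OK
  offset (1,1) -> (4,1): empty -> OK
All cells valid: yes

Answer: yes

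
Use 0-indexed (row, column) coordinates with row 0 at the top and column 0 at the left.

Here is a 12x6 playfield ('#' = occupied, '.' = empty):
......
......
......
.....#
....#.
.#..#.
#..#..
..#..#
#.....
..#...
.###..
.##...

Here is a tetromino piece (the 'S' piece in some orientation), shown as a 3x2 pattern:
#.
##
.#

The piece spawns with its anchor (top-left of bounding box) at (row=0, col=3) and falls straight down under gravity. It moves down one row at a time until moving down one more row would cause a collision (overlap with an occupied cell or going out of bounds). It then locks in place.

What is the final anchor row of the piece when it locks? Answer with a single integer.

Spawn at (row=0, col=3). Try each row:
  row 0: fits
  row 1: fits
  row 2: blocked -> lock at row 1

Answer: 1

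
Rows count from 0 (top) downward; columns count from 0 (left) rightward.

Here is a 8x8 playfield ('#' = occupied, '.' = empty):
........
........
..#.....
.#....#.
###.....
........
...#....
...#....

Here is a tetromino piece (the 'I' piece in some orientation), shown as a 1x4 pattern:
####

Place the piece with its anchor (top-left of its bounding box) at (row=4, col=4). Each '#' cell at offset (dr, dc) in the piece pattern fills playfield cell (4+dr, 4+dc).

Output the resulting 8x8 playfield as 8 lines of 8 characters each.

Fill (4+0,4+0) = (4,4)
Fill (4+0,4+1) = (4,5)
Fill (4+0,4+2) = (4,6)
Fill (4+0,4+3) = (4,7)

Answer: ........
........
..#.....
.#....#.
###.####
........
...#....
...#....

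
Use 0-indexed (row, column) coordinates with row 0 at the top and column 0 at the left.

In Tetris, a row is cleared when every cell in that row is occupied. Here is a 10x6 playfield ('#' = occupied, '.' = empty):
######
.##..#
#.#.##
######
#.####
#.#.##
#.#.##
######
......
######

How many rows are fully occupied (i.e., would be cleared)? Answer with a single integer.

Check each row:
  row 0: 0 empty cells -> FULL (clear)
  row 1: 3 empty cells -> not full
  row 2: 2 empty cells -> not full
  row 3: 0 empty cells -> FULL (clear)
  row 4: 1 empty cell -> not full
  row 5: 2 empty cells -> not full
  row 6: 2 empty cells -> not full
  row 7: 0 empty cells -> FULL (clear)
  row 8: 6 empty cells -> not full
  row 9: 0 empty cells -> FULL (clear)
Total rows cleared: 4

Answer: 4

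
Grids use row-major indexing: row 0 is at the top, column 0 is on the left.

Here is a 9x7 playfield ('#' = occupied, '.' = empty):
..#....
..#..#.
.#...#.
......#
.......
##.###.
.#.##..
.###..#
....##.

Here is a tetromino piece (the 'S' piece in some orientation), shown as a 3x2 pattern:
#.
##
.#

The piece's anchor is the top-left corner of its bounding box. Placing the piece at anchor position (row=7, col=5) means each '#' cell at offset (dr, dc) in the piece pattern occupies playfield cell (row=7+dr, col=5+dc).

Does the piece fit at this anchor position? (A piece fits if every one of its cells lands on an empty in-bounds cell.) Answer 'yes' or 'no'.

Check each piece cell at anchor (7, 5):
  offset (0,0) -> (7,5): empty -> OK
  offset (1,0) -> (8,5): occupied ('#') -> FAIL
  offset (1,1) -> (8,6): empty -> OK
  offset (2,1) -> (9,6): out of bounds -> FAIL
All cells valid: no

Answer: no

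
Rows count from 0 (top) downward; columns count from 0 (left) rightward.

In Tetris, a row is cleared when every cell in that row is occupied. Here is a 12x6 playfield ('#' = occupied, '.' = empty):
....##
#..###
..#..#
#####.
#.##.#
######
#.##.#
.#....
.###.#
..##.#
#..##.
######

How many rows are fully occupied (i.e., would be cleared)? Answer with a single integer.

Check each row:
  row 0: 4 empty cells -> not full
  row 1: 2 empty cells -> not full
  row 2: 4 empty cells -> not full
  row 3: 1 empty cell -> not full
  row 4: 2 empty cells -> not full
  row 5: 0 empty cells -> FULL (clear)
  row 6: 2 empty cells -> not full
  row 7: 5 empty cells -> not full
  row 8: 2 empty cells -> not full
  row 9: 3 empty cells -> not full
  row 10: 3 empty cells -> not full
  row 11: 0 empty cells -> FULL (clear)
Total rows cleared: 2

Answer: 2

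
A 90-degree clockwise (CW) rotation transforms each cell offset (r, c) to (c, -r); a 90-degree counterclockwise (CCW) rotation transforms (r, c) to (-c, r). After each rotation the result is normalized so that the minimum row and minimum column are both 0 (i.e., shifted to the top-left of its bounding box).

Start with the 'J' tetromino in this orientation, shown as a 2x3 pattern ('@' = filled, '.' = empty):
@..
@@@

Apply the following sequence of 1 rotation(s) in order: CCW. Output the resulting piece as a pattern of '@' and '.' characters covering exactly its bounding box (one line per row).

Start:
@..
@@@
After rotation 1 (CCW):
.@
.@
@@

Answer: .@
.@
@@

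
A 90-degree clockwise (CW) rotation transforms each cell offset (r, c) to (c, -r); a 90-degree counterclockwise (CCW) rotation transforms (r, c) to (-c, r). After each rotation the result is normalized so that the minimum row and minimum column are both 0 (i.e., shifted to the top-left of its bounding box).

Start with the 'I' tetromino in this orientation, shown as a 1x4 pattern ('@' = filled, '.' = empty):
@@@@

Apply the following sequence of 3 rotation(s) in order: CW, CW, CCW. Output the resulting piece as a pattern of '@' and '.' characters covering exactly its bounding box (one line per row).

Answer: @
@
@
@

Derivation:
Start:
@@@@
After rotation 1 (CW):
@
@
@
@
After rotation 2 (CW):
@@@@
After rotation 3 (CCW):
@
@
@
@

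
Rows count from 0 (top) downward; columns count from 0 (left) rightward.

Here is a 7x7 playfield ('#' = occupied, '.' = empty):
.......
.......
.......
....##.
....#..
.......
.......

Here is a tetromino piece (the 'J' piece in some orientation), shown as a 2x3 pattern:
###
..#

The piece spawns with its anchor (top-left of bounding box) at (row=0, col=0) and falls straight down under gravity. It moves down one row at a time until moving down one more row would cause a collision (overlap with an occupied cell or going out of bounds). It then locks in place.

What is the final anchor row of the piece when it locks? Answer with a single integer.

Spawn at (row=0, col=0). Try each row:
  row 0: fits
  row 1: fits
  row 2: fits
  row 3: fits
  row 4: fits
  row 5: fits
  row 6: blocked -> lock at row 5

Answer: 5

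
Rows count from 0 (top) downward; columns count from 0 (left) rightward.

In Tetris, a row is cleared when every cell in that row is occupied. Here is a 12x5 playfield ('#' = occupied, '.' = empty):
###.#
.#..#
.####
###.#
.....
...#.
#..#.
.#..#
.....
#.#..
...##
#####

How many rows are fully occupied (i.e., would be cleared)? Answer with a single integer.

Answer: 1

Derivation:
Check each row:
  row 0: 1 empty cell -> not full
  row 1: 3 empty cells -> not full
  row 2: 1 empty cell -> not full
  row 3: 1 empty cell -> not full
  row 4: 5 empty cells -> not full
  row 5: 4 empty cells -> not full
  row 6: 3 empty cells -> not full
  row 7: 3 empty cells -> not full
  row 8: 5 empty cells -> not full
  row 9: 3 empty cells -> not full
  row 10: 3 empty cells -> not full
  row 11: 0 empty cells -> FULL (clear)
Total rows cleared: 1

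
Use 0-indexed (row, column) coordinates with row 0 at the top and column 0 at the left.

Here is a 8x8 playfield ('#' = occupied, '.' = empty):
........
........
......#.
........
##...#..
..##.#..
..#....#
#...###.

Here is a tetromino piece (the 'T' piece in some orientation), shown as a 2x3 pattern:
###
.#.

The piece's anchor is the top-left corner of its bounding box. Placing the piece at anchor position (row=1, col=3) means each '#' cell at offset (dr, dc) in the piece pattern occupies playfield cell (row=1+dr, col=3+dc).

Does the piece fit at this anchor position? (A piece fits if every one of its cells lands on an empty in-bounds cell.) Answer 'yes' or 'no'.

Answer: yes

Derivation:
Check each piece cell at anchor (1, 3):
  offset (0,0) -> (1,3): empty -> OK
  offset (0,1) -> (1,4): empty -> OK
  offset (0,2) -> (1,5): empty -> OK
  offset (1,1) -> (2,4): empty -> OK
All cells valid: yes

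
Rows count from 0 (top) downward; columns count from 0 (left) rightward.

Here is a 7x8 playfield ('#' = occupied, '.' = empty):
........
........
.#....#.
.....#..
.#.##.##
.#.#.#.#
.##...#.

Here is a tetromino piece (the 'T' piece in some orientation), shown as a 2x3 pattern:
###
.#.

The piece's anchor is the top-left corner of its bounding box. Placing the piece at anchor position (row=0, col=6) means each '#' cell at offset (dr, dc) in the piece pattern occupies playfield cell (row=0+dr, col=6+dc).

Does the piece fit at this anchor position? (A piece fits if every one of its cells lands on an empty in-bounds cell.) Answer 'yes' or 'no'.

Answer: no

Derivation:
Check each piece cell at anchor (0, 6):
  offset (0,0) -> (0,6): empty -> OK
  offset (0,1) -> (0,7): empty -> OK
  offset (0,2) -> (0,8): out of bounds -> FAIL
  offset (1,1) -> (1,7): empty -> OK
All cells valid: no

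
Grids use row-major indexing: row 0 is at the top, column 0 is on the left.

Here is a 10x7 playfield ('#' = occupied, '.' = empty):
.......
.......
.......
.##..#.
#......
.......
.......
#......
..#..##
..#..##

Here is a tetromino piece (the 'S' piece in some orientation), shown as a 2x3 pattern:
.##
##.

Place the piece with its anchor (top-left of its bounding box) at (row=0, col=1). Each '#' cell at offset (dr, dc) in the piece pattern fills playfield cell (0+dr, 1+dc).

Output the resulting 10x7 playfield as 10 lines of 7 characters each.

Fill (0+0,1+1) = (0,2)
Fill (0+0,1+2) = (0,3)
Fill (0+1,1+0) = (1,1)
Fill (0+1,1+1) = (1,2)

Answer: ..##...
.##....
.......
.##..#.
#......
.......
.......
#......
..#..##
..#..##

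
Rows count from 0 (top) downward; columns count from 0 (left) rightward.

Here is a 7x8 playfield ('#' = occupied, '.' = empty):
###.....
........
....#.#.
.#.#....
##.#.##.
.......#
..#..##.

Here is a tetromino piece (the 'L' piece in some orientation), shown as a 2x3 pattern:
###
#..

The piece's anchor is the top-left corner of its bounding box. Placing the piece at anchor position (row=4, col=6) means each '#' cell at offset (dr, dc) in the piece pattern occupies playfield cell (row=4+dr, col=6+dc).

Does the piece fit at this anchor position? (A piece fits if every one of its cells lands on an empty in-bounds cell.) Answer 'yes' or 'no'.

Check each piece cell at anchor (4, 6):
  offset (0,0) -> (4,6): occupied ('#') -> FAIL
  offset (0,1) -> (4,7): empty -> OK
  offset (0,2) -> (4,8): out of bounds -> FAIL
  offset (1,0) -> (5,6): empty -> OK
All cells valid: no

Answer: no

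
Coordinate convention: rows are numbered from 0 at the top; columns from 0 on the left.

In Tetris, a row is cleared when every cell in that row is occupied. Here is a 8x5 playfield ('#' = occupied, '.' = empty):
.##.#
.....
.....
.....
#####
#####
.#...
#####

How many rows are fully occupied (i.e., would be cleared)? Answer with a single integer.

Check each row:
  row 0: 2 empty cells -> not full
  row 1: 5 empty cells -> not full
  row 2: 5 empty cells -> not full
  row 3: 5 empty cells -> not full
  row 4: 0 empty cells -> FULL (clear)
  row 5: 0 empty cells -> FULL (clear)
  row 6: 4 empty cells -> not full
  row 7: 0 empty cells -> FULL (clear)
Total rows cleared: 3

Answer: 3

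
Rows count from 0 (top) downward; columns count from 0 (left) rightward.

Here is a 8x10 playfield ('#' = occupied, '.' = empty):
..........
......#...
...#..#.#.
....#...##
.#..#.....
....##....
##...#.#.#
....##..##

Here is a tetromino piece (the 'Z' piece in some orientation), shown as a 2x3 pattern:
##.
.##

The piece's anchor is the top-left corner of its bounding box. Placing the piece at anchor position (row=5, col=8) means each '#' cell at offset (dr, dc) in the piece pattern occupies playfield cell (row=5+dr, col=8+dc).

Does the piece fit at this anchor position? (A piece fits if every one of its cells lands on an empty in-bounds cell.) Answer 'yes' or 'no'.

Answer: no

Derivation:
Check each piece cell at anchor (5, 8):
  offset (0,0) -> (5,8): empty -> OK
  offset (0,1) -> (5,9): empty -> OK
  offset (1,1) -> (6,9): occupied ('#') -> FAIL
  offset (1,2) -> (6,10): out of bounds -> FAIL
All cells valid: no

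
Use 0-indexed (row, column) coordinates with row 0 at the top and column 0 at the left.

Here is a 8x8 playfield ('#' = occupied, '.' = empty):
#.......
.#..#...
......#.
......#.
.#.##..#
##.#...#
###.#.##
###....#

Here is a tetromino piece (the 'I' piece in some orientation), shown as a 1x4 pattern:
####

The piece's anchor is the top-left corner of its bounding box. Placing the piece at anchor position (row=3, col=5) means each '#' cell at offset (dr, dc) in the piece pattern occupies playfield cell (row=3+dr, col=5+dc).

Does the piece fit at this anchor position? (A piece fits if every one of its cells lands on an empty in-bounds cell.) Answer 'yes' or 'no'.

Answer: no

Derivation:
Check each piece cell at anchor (3, 5):
  offset (0,0) -> (3,5): empty -> OK
  offset (0,1) -> (3,6): occupied ('#') -> FAIL
  offset (0,2) -> (3,7): empty -> OK
  offset (0,3) -> (3,8): out of bounds -> FAIL
All cells valid: no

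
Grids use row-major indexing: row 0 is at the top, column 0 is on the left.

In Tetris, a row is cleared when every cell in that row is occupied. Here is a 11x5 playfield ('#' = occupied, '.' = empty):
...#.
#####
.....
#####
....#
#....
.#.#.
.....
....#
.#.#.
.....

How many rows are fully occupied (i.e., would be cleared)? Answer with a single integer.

Check each row:
  row 0: 4 empty cells -> not full
  row 1: 0 empty cells -> FULL (clear)
  row 2: 5 empty cells -> not full
  row 3: 0 empty cells -> FULL (clear)
  row 4: 4 empty cells -> not full
  row 5: 4 empty cells -> not full
  row 6: 3 empty cells -> not full
  row 7: 5 empty cells -> not full
  row 8: 4 empty cells -> not full
  row 9: 3 empty cells -> not full
  row 10: 5 empty cells -> not full
Total rows cleared: 2

Answer: 2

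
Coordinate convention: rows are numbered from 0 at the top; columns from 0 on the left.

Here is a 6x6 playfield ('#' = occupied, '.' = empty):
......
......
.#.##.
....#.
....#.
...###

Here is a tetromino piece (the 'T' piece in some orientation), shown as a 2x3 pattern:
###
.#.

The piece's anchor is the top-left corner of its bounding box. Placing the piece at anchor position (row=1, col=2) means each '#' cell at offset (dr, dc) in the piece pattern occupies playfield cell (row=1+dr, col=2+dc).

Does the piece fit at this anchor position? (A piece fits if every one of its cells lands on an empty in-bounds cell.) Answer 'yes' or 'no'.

Check each piece cell at anchor (1, 2):
  offset (0,0) -> (1,2): empty -> OK
  offset (0,1) -> (1,3): empty -> OK
  offset (0,2) -> (1,4): empty -> OK
  offset (1,1) -> (2,3): occupied ('#') -> FAIL
All cells valid: no

Answer: no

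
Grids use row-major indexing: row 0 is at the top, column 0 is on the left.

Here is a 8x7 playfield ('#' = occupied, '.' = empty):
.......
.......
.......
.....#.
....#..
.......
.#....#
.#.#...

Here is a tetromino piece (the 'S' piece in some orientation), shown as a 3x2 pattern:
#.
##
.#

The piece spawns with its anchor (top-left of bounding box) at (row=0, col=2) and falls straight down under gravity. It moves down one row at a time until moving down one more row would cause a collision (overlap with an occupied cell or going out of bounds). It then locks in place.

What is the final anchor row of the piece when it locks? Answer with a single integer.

Answer: 4

Derivation:
Spawn at (row=0, col=2). Try each row:
  row 0: fits
  row 1: fits
  row 2: fits
  row 3: fits
  row 4: fits
  row 5: blocked -> lock at row 4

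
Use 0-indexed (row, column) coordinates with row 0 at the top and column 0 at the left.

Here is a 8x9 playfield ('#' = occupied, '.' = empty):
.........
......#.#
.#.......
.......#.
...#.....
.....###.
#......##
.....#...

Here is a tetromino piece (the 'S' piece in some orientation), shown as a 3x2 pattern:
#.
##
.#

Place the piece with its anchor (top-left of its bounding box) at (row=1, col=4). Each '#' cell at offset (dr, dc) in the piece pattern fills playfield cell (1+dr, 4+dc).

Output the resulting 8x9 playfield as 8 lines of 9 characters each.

Fill (1+0,4+0) = (1,4)
Fill (1+1,4+0) = (2,4)
Fill (1+1,4+1) = (2,5)
Fill (1+2,4+1) = (3,5)

Answer: .........
....#.#.#
.#..##...
.....#.#.
...#.....
.....###.
#......##
.....#...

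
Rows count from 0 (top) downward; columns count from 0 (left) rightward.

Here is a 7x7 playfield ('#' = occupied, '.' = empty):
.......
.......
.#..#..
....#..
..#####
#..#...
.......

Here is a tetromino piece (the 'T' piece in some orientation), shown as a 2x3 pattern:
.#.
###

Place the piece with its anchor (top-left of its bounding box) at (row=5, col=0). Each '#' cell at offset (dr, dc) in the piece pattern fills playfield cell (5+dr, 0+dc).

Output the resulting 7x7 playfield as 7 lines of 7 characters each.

Fill (5+0,0+1) = (5,1)
Fill (5+1,0+0) = (6,0)
Fill (5+1,0+1) = (6,1)
Fill (5+1,0+2) = (6,2)

Answer: .......
.......
.#..#..
....#..
..#####
##.#...
###....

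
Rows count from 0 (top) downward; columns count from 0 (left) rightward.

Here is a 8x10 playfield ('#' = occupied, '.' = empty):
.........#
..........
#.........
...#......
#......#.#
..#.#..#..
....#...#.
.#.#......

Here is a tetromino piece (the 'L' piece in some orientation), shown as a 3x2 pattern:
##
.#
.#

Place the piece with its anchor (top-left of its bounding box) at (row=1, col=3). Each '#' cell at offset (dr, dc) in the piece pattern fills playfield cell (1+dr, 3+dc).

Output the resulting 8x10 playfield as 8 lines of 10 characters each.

Fill (1+0,3+0) = (1,3)
Fill (1+0,3+1) = (1,4)
Fill (1+1,3+1) = (2,4)
Fill (1+2,3+1) = (3,4)

Answer: .........#
...##.....
#...#.....
...##.....
#......#.#
..#.#..#..
....#...#.
.#.#......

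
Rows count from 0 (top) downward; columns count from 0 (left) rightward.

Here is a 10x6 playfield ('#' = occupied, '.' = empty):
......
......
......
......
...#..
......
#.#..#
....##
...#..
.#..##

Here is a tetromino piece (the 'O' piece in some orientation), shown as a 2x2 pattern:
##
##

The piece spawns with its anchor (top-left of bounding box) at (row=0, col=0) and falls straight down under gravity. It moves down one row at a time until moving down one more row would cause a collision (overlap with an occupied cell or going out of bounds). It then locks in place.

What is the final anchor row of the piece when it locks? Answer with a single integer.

Answer: 4

Derivation:
Spawn at (row=0, col=0). Try each row:
  row 0: fits
  row 1: fits
  row 2: fits
  row 3: fits
  row 4: fits
  row 5: blocked -> lock at row 4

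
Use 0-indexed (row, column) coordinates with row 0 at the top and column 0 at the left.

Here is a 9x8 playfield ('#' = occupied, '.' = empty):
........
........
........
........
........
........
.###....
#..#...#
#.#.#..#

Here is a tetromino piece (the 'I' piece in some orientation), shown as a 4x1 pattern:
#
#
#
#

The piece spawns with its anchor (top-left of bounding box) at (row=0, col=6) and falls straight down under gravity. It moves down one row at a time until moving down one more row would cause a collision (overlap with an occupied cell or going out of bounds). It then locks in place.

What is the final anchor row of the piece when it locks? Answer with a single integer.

Spawn at (row=0, col=6). Try each row:
  row 0: fits
  row 1: fits
  row 2: fits
  row 3: fits
  row 4: fits
  row 5: fits
  row 6: blocked -> lock at row 5

Answer: 5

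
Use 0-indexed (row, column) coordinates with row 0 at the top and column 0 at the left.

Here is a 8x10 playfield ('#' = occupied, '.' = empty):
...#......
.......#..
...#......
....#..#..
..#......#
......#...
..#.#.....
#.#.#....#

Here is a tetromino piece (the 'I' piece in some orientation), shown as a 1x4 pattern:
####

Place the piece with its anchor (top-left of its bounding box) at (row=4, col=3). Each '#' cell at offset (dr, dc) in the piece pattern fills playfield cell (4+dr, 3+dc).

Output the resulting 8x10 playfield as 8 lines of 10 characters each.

Fill (4+0,3+0) = (4,3)
Fill (4+0,3+1) = (4,4)
Fill (4+0,3+2) = (4,5)
Fill (4+0,3+3) = (4,6)

Answer: ...#......
.......#..
...#......
....#..#..
..#####..#
......#...
..#.#.....
#.#.#....#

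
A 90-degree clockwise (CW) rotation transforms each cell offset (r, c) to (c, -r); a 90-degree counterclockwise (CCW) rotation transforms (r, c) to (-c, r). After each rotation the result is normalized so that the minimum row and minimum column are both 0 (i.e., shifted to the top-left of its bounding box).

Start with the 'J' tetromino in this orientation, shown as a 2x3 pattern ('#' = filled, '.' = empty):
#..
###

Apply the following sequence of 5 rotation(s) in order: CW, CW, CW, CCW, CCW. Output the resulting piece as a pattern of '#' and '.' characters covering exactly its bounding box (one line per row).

Start:
#..
###
After rotation 1 (CW):
##
#.
#.
After rotation 2 (CW):
###
..#
After rotation 3 (CW):
.#
.#
##
After rotation 4 (CCW):
###
..#
After rotation 5 (CCW):
##
#.
#.

Answer: ##
#.
#.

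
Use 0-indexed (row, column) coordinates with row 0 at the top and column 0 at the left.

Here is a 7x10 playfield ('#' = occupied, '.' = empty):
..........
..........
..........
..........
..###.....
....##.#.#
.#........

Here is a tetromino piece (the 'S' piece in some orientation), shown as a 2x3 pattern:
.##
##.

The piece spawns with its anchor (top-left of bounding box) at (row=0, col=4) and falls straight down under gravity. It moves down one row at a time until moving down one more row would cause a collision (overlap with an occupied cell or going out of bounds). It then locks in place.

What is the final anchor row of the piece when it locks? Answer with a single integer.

Spawn at (row=0, col=4). Try each row:
  row 0: fits
  row 1: fits
  row 2: fits
  row 3: blocked -> lock at row 2

Answer: 2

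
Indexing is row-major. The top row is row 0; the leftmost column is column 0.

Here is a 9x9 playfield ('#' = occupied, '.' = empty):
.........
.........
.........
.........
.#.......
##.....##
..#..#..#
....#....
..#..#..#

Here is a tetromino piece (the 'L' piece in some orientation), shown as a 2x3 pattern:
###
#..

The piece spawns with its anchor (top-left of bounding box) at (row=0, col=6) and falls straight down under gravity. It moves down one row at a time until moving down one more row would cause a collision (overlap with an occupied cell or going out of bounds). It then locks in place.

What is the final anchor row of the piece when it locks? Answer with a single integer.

Spawn at (row=0, col=6). Try each row:
  row 0: fits
  row 1: fits
  row 2: fits
  row 3: fits
  row 4: fits
  row 5: blocked -> lock at row 4

Answer: 4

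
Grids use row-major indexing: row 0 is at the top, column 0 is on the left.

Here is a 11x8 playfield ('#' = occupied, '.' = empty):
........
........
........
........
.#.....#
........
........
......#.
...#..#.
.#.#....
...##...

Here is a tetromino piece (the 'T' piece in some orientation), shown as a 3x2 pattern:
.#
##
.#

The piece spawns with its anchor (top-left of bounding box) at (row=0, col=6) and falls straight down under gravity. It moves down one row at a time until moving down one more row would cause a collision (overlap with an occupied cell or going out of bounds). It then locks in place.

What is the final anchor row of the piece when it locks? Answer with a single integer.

Answer: 1

Derivation:
Spawn at (row=0, col=6). Try each row:
  row 0: fits
  row 1: fits
  row 2: blocked -> lock at row 1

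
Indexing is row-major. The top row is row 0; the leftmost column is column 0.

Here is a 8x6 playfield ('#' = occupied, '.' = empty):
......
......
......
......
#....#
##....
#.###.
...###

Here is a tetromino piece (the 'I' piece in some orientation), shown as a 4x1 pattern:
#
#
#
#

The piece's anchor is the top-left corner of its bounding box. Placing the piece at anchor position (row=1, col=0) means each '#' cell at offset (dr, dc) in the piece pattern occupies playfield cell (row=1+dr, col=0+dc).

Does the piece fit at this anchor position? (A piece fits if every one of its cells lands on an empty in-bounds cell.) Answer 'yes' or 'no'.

Answer: no

Derivation:
Check each piece cell at anchor (1, 0):
  offset (0,0) -> (1,0): empty -> OK
  offset (1,0) -> (2,0): empty -> OK
  offset (2,0) -> (3,0): empty -> OK
  offset (3,0) -> (4,0): occupied ('#') -> FAIL
All cells valid: no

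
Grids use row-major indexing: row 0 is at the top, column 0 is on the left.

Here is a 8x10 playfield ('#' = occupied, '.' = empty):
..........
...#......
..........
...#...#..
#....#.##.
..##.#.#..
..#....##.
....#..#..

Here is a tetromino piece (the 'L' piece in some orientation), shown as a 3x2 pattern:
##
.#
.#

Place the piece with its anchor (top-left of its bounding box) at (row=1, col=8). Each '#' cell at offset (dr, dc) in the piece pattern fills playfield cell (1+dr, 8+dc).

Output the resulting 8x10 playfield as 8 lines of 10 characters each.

Fill (1+0,8+0) = (1,8)
Fill (1+0,8+1) = (1,9)
Fill (1+1,8+1) = (2,9)
Fill (1+2,8+1) = (3,9)

Answer: ..........
...#....##
.........#
...#...#.#
#....#.##.
..##.#.#..
..#....##.
....#..#..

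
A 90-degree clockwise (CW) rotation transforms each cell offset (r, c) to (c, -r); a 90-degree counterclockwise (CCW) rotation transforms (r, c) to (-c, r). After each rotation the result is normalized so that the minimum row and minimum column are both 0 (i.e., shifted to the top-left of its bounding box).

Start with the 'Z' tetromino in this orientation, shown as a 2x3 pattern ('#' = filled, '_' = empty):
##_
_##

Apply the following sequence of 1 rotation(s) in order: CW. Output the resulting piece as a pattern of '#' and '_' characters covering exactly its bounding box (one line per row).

Start:
##_
_##
After rotation 1 (CW):
_#
##
#_

Answer: _#
##
#_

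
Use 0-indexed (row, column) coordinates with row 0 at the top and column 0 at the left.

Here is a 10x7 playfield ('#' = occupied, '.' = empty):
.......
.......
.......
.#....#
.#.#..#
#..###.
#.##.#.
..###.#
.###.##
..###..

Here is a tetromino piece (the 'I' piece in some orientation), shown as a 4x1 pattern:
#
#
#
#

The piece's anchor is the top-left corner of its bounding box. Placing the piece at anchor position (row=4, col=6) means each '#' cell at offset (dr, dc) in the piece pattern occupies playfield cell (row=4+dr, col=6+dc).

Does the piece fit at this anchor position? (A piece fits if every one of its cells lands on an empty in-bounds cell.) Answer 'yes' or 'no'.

Check each piece cell at anchor (4, 6):
  offset (0,0) -> (4,6): occupied ('#') -> FAIL
  offset (1,0) -> (5,6): empty -> OK
  offset (2,0) -> (6,6): empty -> OK
  offset (3,0) -> (7,6): occupied ('#') -> FAIL
All cells valid: no

Answer: no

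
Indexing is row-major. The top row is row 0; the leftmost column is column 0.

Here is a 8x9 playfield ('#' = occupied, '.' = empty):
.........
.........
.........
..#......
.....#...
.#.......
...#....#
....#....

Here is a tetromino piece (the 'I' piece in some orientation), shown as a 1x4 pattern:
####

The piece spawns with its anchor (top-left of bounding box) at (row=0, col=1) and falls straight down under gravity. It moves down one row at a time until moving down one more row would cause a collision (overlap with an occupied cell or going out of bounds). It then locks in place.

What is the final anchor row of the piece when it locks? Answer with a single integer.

Spawn at (row=0, col=1). Try each row:
  row 0: fits
  row 1: fits
  row 2: fits
  row 3: blocked -> lock at row 2

Answer: 2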